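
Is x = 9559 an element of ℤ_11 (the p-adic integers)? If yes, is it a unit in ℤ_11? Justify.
x ∈ ℤ_11 but not a unit; v_11(x) = 2 > 0

ℤ_11 = {x ∈ ℚ_11 : v_11(x) ≥ 0} and ℤ_11^× = {x ∈ ℤ_11 : v_11(x) = 0}. Here v_11(9559) = v_11(num) − v_11(den) = 2; compare against these criteria.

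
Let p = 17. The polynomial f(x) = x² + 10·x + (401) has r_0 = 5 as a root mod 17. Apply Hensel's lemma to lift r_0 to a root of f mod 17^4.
r_3 = 30384 (mod 83521)

Hensel: r_{i+1} = r_i − f(r_i)·(f′(r_i))^{-1} mod 17^{i+2}, f′(x) = 2x + 10. Iterate:
  r_0 = 5 (mod 17)
  r_1 = 39 (mod 289)
  r_2 = 906 (mod 4913)
  r_3 = 30384 (mod 83521)
Final: r = 30384 satisfies f(r) ≡ 0 mod 17^4.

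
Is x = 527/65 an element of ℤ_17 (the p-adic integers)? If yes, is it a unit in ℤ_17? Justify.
x ∈ ℤ_17 but not a unit; v_17(x) = 1 > 0

ℤ_17 = {x ∈ ℚ_17 : v_17(x) ≥ 0} and ℤ_17^× = {x ∈ ℤ_17 : v_17(x) = 0}. Here v_17(527/65) = v_17(num) − v_17(den) = 1; compare against these criteria.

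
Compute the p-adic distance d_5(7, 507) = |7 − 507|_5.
d_5(7, 507) = 1/125

Step 1 — x − y = 7 − 507 = -500. Step 2 — v_5(-500) = 3 (factor: -500 = −(5^3 · 4); the sign does not affect v_p). Step 3 — |x − y|_5 = 5^{-3} = 1/125.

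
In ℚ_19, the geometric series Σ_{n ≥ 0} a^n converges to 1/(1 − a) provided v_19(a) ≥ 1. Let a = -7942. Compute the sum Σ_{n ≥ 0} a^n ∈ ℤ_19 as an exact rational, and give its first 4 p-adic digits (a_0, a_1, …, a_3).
Σ a^n = 1/(1 − a) = 1/7943;  first 4 digits = (1, 0, 16, 17)

v_19(a) = 2 ≥ 1, so the series converges in ℤ_19 to 1/(1 − a) = 1/(1 − (-7942)) = 1/7943. Expand this rational in ℤ_19: compute digits iteratively via d_i = x_i mod 19, x_{i+1} = (x_i − d_i)/19. The first 4 digits are (1, 0, 16, 17).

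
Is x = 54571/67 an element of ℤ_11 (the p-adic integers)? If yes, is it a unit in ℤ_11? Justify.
x ∈ ℤ_11 but not a unit; v_11(x) = 3 > 0

ℤ_11 = {x ∈ ℚ_11 : v_11(x) ≥ 0} and ℤ_11^× = {x ∈ ℤ_11 : v_11(x) = 0}. Here v_11(54571/67) = v_11(num) − v_11(den) = 3; compare against these criteria.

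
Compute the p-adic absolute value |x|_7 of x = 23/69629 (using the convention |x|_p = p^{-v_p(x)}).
|23/69629|_7 = 2401

Step 1 — compute v_7(x) by factoring powers of 7 out of the numerator and denominator: v_7(23/69629) = -4. Step 2 — apply |x|_p = p^{-v_p(x)} = 7^{4} = 2401.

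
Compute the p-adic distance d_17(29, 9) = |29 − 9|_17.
d_17(29, 9) = 1

Step 1 — x − y = 29 − 9 = 20. Step 2 — v_17(20) = 0 (factor: 20 = (17^0 · 20); the sign does not affect v_p). Step 3 — |x − y|_17 = 17^{0} = 1.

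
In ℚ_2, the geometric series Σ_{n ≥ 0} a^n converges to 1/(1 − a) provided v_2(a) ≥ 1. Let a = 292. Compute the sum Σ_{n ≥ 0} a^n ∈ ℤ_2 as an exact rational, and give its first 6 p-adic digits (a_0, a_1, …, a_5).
Σ a^n = 1/(1 − a) = -1/291;  first 6 digits = (1, 0, 1, 0, 1, 1)

v_2(a) = 2 ≥ 1, so the series converges in ℤ_2 to 1/(1 − a) = 1/(1 − 292) = -1/291. Expand this rational in ℤ_2: compute digits iteratively via d_i = x_i mod 2, x_{i+1} = (x_i − d_i)/2. The first 6 digits are (1, 0, 1, 0, 1, 1).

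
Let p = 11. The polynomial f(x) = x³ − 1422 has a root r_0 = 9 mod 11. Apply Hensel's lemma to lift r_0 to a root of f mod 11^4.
r_3 = 9898 (mod 14641)

Hensel: r_{i+1} = r_i − f(r_i)/f′(r_i) mod 11^{i+2}, where f′(x) = 3x². Iterate:
  r_0 = 9 (mod 11)
  r_1 = 97 (mod 121)
  r_2 = 581 (mod 1331)
  r_3 = 9898 (mod 14641)
Final: r = 9898 with f(r) ≡ 0 mod 11^4.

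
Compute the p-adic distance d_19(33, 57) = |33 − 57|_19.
d_19(33, 57) = 1

Step 1 — x − y = 33 − 57 = -24. Step 2 — v_19(-24) = 0 (factor: -24 = −(19^0 · 24); the sign does not affect v_p). Step 3 — |x − y|_19 = 19^{0} = 1.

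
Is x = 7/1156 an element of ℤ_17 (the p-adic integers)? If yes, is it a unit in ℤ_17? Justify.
x ∉ ℤ_17 (v_17(x) = -2 < 0)

ℤ_17 = {x ∈ ℚ_17 : v_17(x) ≥ 0} and ℤ_17^× = {x ∈ ℤ_17 : v_17(x) = 0}. Here v_17(7/1156) = v_17(num) − v_17(den) = -2; compare against these criteria.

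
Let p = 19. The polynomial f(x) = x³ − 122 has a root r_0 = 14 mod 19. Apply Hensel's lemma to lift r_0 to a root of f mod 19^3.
r_2 = 5524 (mod 6859)

Hensel: r_{i+1} = r_i − f(r_i)/f′(r_i) mod 19^{i+2}, where f′(x) = 3x². Iterate:
  r_0 = 14 (mod 19)
  r_1 = 109 (mod 361)
  r_2 = 5524 (mod 6859)
Final: r = 5524 with f(r) ≡ 0 mod 19^3.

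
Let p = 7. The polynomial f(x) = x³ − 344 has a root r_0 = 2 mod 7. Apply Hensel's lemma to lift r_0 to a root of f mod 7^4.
r_3 = 2382 (mod 2401)

Hensel: r_{i+1} = r_i − f(r_i)/f′(r_i) mod 7^{i+2}, where f′(x) = 3x². Iterate:
  r_0 = 2 (mod 7)
  r_1 = 30 (mod 49)
  r_2 = 324 (mod 343)
  r_3 = 2382 (mod 2401)
Final: r = 2382 with f(r) ≡ 0 mod 7^4.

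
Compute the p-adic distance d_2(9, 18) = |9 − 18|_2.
d_2(9, 18) = 1

Step 1 — x − y = 9 − 18 = -9. Step 2 — v_2(-9) = 0 (factor: -9 = −(2^0 · 9); the sign does not affect v_p). Step 3 — |x − y|_2 = 2^{0} = 1.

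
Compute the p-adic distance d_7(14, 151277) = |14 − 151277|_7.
d_7(14, 151277) = 1/16807

Step 1 — x − y = 14 − 151277 = -151263. Step 2 — v_7(-151263) = 5 (factor: -151263 = −(7^5 · 9); the sign does not affect v_p). Step 3 — |x − y|_7 = 7^{-5} = 1/16807.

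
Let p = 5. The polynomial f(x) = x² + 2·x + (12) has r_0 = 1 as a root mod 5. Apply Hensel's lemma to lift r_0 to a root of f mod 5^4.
r_3 = 191 (mod 625)

Hensel: r_{i+1} = r_i − f(r_i)·(f′(r_i))^{-1} mod 5^{i+2}, f′(x) = 2x + 2. Iterate:
  r_0 = 1 (mod 5)
  r_1 = 16 (mod 25)
  r_2 = 66 (mod 125)
  r_3 = 191 (mod 625)
Final: r = 191 satisfies f(r) ≡ 0 mod 5^4.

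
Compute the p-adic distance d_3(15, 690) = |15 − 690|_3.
d_3(15, 690) = 1/27

Step 1 — x − y = 15 − 690 = -675. Step 2 — v_3(-675) = 3 (factor: -675 = −(3^3 · 25); the sign does not affect v_p). Step 3 — |x − y|_3 = 3^{-3} = 1/27.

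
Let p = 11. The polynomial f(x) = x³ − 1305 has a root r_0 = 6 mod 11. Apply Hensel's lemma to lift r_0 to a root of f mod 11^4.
r_3 = 13437 (mod 14641)

Hensel: r_{i+1} = r_i − f(r_i)/f′(r_i) mod 11^{i+2}, where f′(x) = 3x². Iterate:
  r_0 = 6 (mod 11)
  r_1 = 6 (mod 121)
  r_2 = 127 (mod 1331)
  r_3 = 13437 (mod 14641)
Final: r = 13437 with f(r) ≡ 0 mod 11^4.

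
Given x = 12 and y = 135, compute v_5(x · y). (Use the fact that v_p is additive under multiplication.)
v_5(1620) = 1

v_p(x) = 0 (factor: 12 = 5^0 · 12); v_p(y) = 1 (factor: 135 = 5^1 · 27). Additivity: v_p(xy) = v_p(x) + v_p(y) = 0 + 1 = 1. (Direct check: xy = 1620 = 5^1 · (324).)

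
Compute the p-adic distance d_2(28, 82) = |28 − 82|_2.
d_2(28, 82) = 1/2

Step 1 — x − y = 28 − 82 = -54. Step 2 — v_2(-54) = 1 (factor: -54 = −(2^1 · 27); the sign does not affect v_p). Step 3 — |x − y|_2 = 2^{-1} = 1/2.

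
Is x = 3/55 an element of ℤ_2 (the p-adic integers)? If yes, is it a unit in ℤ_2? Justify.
x ∈ ℤ_2^× (unit); v_2(x) = 0

ℤ_2 = {x ∈ ℚ_2 : v_2(x) ≥ 0} and ℤ_2^× = {x ∈ ℤ_2 : v_2(x) = 0}. Here v_2(3/55) = v_2(num) − v_2(den) = 0; compare against these criteria.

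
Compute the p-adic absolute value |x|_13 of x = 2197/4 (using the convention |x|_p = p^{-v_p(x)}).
|2197/4|_13 = 1/2197

Step 1 — compute v_13(x) by factoring powers of 13 out of the numerator and denominator: v_13(2197/4) = 3. Step 2 — apply |x|_p = p^{-v_p(x)} = 13^{-3} = 1/2197.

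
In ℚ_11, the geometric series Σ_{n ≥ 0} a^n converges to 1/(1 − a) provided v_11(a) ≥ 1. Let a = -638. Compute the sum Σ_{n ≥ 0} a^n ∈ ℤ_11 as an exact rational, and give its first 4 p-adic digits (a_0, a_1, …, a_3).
Σ a^n = 1/(1 − a) = 1/639;  first 4 digits = (1, 8, 3, 3)

v_11(a) = 1 ≥ 1, so the series converges in ℤ_11 to 1/(1 − a) = 1/(1 − (-638)) = 1/639. Expand this rational in ℤ_11: compute digits iteratively via d_i = x_i mod 11, x_{i+1} = (x_i − d_i)/11. The first 4 digits are (1, 8, 3, 3).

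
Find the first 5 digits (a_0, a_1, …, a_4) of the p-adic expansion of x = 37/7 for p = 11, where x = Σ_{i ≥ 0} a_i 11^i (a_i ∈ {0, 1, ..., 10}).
(a_0, …, a_4) = (10, 9, 7, 4, 9)

v_11(37/7) = 0 (numerator and denominator both coprime to 11), so x ∈ ℤ_11^×. Compute digits iteratively via a_i = x_i mod 11, x_{i+1} = (x_i − a_i)/11, with x_0 = x:
  x_0 = 37/7;  a_0 = 10;  x_1 = (x_0 − 10)/11 = -3/7
  x_1 = -3/7;  a_1 = 9;  x_2 = (x_1 − 9)/11 = -6/7
  x_2 = -6/7;  a_2 = 7;  x_3 = (x_2 − 7)/11 = -5/7
  x_3 = -5/7;  a_3 = 4;  x_4 = (x_3 − 4)/11 = -3/7
  x_4 = -3/7;  a_4 = 9;  x_5 = (x_4 − 9)/11 = -6/7
Digits: (10, 9, 7, 4, 9).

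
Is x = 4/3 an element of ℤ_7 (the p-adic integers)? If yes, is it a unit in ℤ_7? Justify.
x ∈ ℤ_7^× (unit); v_7(x) = 0

ℤ_7 = {x ∈ ℚ_7 : v_7(x) ≥ 0} and ℤ_7^× = {x ∈ ℤ_7 : v_7(x) = 0}. Here v_7(4/3) = v_7(num) − v_7(den) = 0; compare against these criteria.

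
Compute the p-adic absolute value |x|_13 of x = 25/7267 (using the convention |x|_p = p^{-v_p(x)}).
|25/7267|_13 = 169

Step 1 — compute v_13(x) by factoring powers of 13 out of the numerator and denominator: v_13(25/7267) = -2. Step 2 — apply |x|_p = p^{-v_p(x)} = 13^{2} = 169.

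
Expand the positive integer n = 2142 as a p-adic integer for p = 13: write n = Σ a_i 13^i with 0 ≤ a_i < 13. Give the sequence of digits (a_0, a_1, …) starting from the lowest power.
(a_0, a_1, …) = (10, 8, 12)

Repeated division by 13 gives the digits low-to-high: 2142 = 10 + 8·13^1 + 12·13^2. Digit sequence: (10, 8, 12).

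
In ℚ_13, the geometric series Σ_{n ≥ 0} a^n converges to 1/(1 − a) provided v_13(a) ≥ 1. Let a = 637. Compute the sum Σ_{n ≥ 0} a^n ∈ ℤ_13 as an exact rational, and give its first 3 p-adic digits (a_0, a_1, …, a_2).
Σ a^n = 1/(1 − a) = -1/636;  first 3 digits = (1, 10, 12)

v_13(a) = 1 ≥ 1, so the series converges in ℤ_13 to 1/(1 − a) = 1/(1 − 637) = -1/636. Expand this rational in ℤ_13: compute digits iteratively via d_i = x_i mod 13, x_{i+1} = (x_i − d_i)/13. The first 3 digits are (1, 10, 12).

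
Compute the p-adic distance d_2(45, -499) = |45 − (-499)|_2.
d_2(45, -499) = 1/32

Step 1 — x − y = 45 − (-499) = 544. Step 2 — v_2(544) = 5 (factor: 544 = (2^5 · 17); the sign does not affect v_p). Step 3 — |x − y|_2 = 2^{-5} = 1/32.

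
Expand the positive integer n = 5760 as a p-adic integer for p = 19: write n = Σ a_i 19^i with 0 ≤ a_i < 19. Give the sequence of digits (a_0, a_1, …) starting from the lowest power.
(a_0, a_1, …) = (3, 18, 15)

Repeated division by 19 gives the digits low-to-high: 5760 = 3 + 18·19^1 + 15·19^2. Digit sequence: (3, 18, 15).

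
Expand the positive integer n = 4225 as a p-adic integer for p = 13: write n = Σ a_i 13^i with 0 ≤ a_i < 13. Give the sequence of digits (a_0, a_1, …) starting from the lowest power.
(a_0, a_1, …) = (0, 0, 12, 1)

Repeated division by 13 gives the digits low-to-high: 4225 = 12·13^2 + 1·13^3. Digit sequence: (0, 0, 12, 1).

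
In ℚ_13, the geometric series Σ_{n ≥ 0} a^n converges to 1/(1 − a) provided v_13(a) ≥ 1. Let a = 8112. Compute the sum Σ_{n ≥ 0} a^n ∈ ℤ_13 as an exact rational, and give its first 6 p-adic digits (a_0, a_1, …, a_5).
Σ a^n = 1/(1 − a) = -1/8111;  first 6 digits = (1, 0, 9, 3, 3, 8)

v_13(a) = 2 ≥ 1, so the series converges in ℤ_13 to 1/(1 − a) = 1/(1 − 8112) = -1/8111. Expand this rational in ℤ_13: compute digits iteratively via d_i = x_i mod 13, x_{i+1} = (x_i − d_i)/13. The first 6 digits are (1, 0, 9, 3, 3, 8).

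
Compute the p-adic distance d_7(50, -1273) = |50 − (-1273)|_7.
d_7(50, -1273) = 1/49

Step 1 — x − y = 50 − (-1273) = 1323. Step 2 — v_7(1323) = 2 (factor: 1323 = (7^2 · 27); the sign does not affect v_p). Step 3 — |x − y|_7 = 7^{-2} = 1/49.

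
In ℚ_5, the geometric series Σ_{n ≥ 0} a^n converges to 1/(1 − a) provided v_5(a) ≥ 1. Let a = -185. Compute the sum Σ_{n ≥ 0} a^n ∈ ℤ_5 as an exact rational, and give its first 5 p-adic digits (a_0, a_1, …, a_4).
Σ a^n = 1/(1 − a) = 1/186;  first 5 digits = (1, 3, 1, 4, 4)

v_5(a) = 1 ≥ 1, so the series converges in ℤ_5 to 1/(1 − a) = 1/(1 − (-185)) = 1/186. Expand this rational in ℤ_5: compute digits iteratively via d_i = x_i mod 5, x_{i+1} = (x_i − d_i)/5. The first 5 digits are (1, 3, 1, 4, 4).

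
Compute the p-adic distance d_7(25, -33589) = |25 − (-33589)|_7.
d_7(25, -33589) = 1/16807

Step 1 — x − y = 25 − (-33589) = 33614. Step 2 — v_7(33614) = 5 (factor: 33614 = (7^5 · 2); the sign does not affect v_p). Step 3 — |x − y|_7 = 7^{-5} = 1/16807.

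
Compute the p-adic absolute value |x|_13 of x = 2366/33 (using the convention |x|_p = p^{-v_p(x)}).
|2366/33|_13 = 1/169

Step 1 — compute v_13(x) by factoring powers of 13 out of the numerator and denominator: v_13(2366/33) = 2. Step 2 — apply |x|_p = p^{-v_p(x)} = 13^{-2} = 1/169.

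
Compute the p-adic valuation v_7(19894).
v_7(19894) = 3

v_7(n) is the largest exponent k such that 7^k divides n. Factor out: 19894 = 7^3 · 58. (Sign doesn't affect v_p.) So v_7(19894) = 3.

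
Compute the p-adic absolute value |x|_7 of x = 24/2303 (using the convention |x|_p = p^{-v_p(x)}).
|24/2303|_7 = 49

Step 1 — compute v_7(x) by factoring powers of 7 out of the numerator and denominator: v_7(24/2303) = -2. Step 2 — apply |x|_p = p^{-v_p(x)} = 7^{2} = 49.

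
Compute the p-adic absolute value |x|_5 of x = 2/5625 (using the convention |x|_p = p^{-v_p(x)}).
|2/5625|_5 = 625

Step 1 — compute v_5(x) by factoring powers of 5 out of the numerator and denominator: v_5(2/5625) = -4. Step 2 — apply |x|_p = p^{-v_p(x)} = 5^{4} = 625.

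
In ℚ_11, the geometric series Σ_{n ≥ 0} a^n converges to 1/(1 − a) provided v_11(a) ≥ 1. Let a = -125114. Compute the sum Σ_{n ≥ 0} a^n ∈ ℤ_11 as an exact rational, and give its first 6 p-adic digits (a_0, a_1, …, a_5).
Σ a^n = 1/(1 − a) = 1/125115;  first 6 digits = (1, 0, 0, 5, 2, 10)

v_11(a) = 3 ≥ 1, so the series converges in ℤ_11 to 1/(1 − a) = 1/(1 − (-125114)) = 1/125115. Expand this rational in ℤ_11: compute digits iteratively via d_i = x_i mod 11, x_{i+1} = (x_i − d_i)/11. The first 6 digits are (1, 0, 0, 5, 2, 10).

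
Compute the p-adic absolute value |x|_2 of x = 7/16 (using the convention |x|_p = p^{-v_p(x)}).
|7/16|_2 = 16

Step 1 — compute v_2(x) by factoring powers of 2 out of the numerator and denominator: v_2(7/16) = -4. Step 2 — apply |x|_p = p^{-v_p(x)} = 2^{4} = 16.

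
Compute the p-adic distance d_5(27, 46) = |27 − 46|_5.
d_5(27, 46) = 1

Step 1 — x − y = 27 − 46 = -19. Step 2 — v_5(-19) = 0 (factor: -19 = −(5^0 · 19); the sign does not affect v_p). Step 3 — |x − y|_5 = 5^{0} = 1.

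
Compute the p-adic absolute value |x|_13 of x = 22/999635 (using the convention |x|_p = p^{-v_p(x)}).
|22/999635|_13 = 28561

Step 1 — compute v_13(x) by factoring powers of 13 out of the numerator and denominator: v_13(22/999635) = -4. Step 2 — apply |x|_p = p^{-v_p(x)} = 13^{4} = 28561.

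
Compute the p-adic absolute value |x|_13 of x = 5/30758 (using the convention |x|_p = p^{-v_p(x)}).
|5/30758|_13 = 2197

Step 1 — compute v_13(x) by factoring powers of 13 out of the numerator and denominator: v_13(5/30758) = -3. Step 2 — apply |x|_p = p^{-v_p(x)} = 13^{3} = 2197.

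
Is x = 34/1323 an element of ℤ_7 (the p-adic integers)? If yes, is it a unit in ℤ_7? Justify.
x ∉ ℤ_7 (v_7(x) = -2 < 0)

ℤ_7 = {x ∈ ℚ_7 : v_7(x) ≥ 0} and ℤ_7^× = {x ∈ ℤ_7 : v_7(x) = 0}. Here v_7(34/1323) = v_7(num) − v_7(den) = -2; compare against these criteria.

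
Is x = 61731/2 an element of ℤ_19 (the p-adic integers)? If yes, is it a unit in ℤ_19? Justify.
x ∈ ℤ_19 but not a unit; v_19(x) = 3 > 0

ℤ_19 = {x ∈ ℚ_19 : v_19(x) ≥ 0} and ℤ_19^× = {x ∈ ℤ_19 : v_19(x) = 0}. Here v_19(61731/2) = v_19(num) − v_19(den) = 3; compare against these criteria.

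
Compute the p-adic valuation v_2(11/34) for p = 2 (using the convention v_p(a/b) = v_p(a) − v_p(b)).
v_2(11/34) = -1

Factor powers of 2 from the numerator and denominator of the reduced fraction: 11 = 2^0 · 11 and 34 = 2^1 · 17. Apply v_p(a/b) = v_p(a) − v_p(b): v_2(11/34) = 0 − 1 = -1.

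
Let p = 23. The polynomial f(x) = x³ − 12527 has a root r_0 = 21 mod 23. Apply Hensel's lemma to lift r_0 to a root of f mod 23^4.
r_3 = 230320 (mod 279841)

Hensel: r_{i+1} = r_i − f(r_i)/f′(r_i) mod 23^{i+2}, where f′(x) = 3x². Iterate:
  r_0 = 21 (mod 23)
  r_1 = 205 (mod 529)
  r_2 = 11314 (mod 12167)
  r_3 = 230320 (mod 279841)
Final: r = 230320 with f(r) ≡ 0 mod 23^4.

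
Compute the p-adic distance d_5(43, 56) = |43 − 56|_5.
d_5(43, 56) = 1

Step 1 — x − y = 43 − 56 = -13. Step 2 — v_5(-13) = 0 (factor: -13 = −(5^0 · 13); the sign does not affect v_p). Step 3 — |x − y|_5 = 5^{0} = 1.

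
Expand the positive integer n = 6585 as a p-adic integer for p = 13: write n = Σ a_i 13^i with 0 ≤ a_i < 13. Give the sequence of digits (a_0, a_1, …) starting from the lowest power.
(a_0, a_1, …) = (7, 12, 12, 2)

Repeated division by 13 gives the digits low-to-high: 6585 = 7 + 12·13^1 + 12·13^2 + 2·13^3. Digit sequence: (7, 12, 12, 2).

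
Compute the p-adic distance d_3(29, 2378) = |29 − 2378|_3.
d_3(29, 2378) = 1/81

Step 1 — x − y = 29 − 2378 = -2349. Step 2 — v_3(-2349) = 4 (factor: -2349 = −(3^4 · 29); the sign does not affect v_p). Step 3 — |x − y|_3 = 3^{-4} = 1/81.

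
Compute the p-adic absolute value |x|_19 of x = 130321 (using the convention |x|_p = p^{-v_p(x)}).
|130321|_19 = 1/130321

Step 1 — compute v_19(x) by factoring powers of 19 out of the numerator and denominator: v_19(130321) = 4. Step 2 — apply |x|_p = p^{-v_p(x)} = 19^{-4} = 1/130321.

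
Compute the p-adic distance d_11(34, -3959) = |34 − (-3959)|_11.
d_11(34, -3959) = 1/1331

Step 1 — x − y = 34 − (-3959) = 3993. Step 2 — v_11(3993) = 3 (factor: 3993 = (11^3 · 3); the sign does not affect v_p). Step 3 — |x − y|_11 = 11^{-3} = 1/1331.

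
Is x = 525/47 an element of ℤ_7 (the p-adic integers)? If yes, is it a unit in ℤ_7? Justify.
x ∈ ℤ_7 but not a unit; v_7(x) = 1 > 0

ℤ_7 = {x ∈ ℚ_7 : v_7(x) ≥ 0} and ℤ_7^× = {x ∈ ℤ_7 : v_7(x) = 0}. Here v_7(525/47) = v_7(num) − v_7(den) = 1; compare against these criteria.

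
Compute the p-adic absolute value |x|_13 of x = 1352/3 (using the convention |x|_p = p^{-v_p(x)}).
|1352/3|_13 = 1/169

Step 1 — compute v_13(x) by factoring powers of 13 out of the numerator and denominator: v_13(1352/3) = 2. Step 2 — apply |x|_p = p^{-v_p(x)} = 13^{-2} = 1/169.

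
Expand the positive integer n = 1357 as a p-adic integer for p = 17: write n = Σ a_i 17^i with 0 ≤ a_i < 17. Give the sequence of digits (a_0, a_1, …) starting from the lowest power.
(a_0, a_1, …) = (14, 11, 4)

Repeated division by 17 gives the digits low-to-high: 1357 = 14 + 11·17^1 + 4·17^2. Digit sequence: (14, 11, 4).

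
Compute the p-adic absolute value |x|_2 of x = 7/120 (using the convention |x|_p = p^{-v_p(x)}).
|7/120|_2 = 8

Step 1 — compute v_2(x) by factoring powers of 2 out of the numerator and denominator: v_2(7/120) = -3. Step 2 — apply |x|_p = p^{-v_p(x)} = 2^{3} = 8.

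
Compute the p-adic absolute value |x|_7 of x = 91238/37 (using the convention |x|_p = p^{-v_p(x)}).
|91238/37|_7 = 1/2401

Step 1 — compute v_7(x) by factoring powers of 7 out of the numerator and denominator: v_7(91238/37) = 4. Step 2 — apply |x|_p = p^{-v_p(x)} = 7^{-4} = 1/2401.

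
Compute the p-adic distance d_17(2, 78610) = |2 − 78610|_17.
d_17(2, 78610) = 1/4913

Step 1 — x − y = 2 − 78610 = -78608. Step 2 — v_17(-78608) = 3 (factor: -78608 = −(17^3 · 16); the sign does not affect v_p). Step 3 — |x − y|_17 = 17^{-3} = 1/4913.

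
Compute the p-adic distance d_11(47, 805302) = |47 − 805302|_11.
d_11(47, 805302) = 1/161051

Step 1 — x − y = 47 − 805302 = -805255. Step 2 — v_11(-805255) = 5 (factor: -805255 = −(11^5 · 5); the sign does not affect v_p). Step 3 — |x − y|_11 = 11^{-5} = 1/161051.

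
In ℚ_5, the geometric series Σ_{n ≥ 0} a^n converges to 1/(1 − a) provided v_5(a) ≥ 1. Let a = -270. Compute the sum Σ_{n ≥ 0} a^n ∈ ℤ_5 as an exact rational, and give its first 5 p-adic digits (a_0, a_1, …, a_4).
Σ a^n = 1/(1 − a) = 1/271;  first 5 digits = (1, 1, 0, 2, 4)

v_5(a) = 1 ≥ 1, so the series converges in ℤ_5 to 1/(1 − a) = 1/(1 − (-270)) = 1/271. Expand this rational in ℤ_5: compute digits iteratively via d_i = x_i mod 5, x_{i+1} = (x_i − d_i)/5. The first 5 digits are (1, 1, 0, 2, 4).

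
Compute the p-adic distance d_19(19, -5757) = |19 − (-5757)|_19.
d_19(19, -5757) = 1/361

Step 1 — x − y = 19 − (-5757) = 5776. Step 2 — v_19(5776) = 2 (factor: 5776 = (19^2 · 16); the sign does not affect v_p). Step 3 — |x − y|_19 = 19^{-2} = 1/361.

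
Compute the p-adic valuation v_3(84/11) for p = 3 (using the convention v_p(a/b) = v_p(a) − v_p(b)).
v_3(84/11) = 1

Factor powers of 3 from the numerator and denominator of the reduced fraction: 84 = 3^1 · 28 and 11 = 3^0 · 11. Apply v_p(a/b) = v_p(a) − v_p(b): v_3(84/11) = 1 − 0 = 1.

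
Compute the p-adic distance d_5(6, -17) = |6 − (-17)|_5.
d_5(6, -17) = 1

Step 1 — x − y = 6 − (-17) = 23. Step 2 — v_5(23) = 0 (factor: 23 = (5^0 · 23); the sign does not affect v_p). Step 3 — |x − y|_5 = 5^{0} = 1.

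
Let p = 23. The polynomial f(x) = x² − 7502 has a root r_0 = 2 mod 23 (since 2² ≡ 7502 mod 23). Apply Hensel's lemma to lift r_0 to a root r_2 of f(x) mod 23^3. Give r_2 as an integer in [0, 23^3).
r_2 = 4786 (mod 12167)

Hensel's recurrence: r_{i+1} = r_i − f(r_i)·(f′(r_i))^{-1} mod 23^{i+2}, with f′(x) = 2x. Iterate:
  r_0 = 2 (mod 23)
  r_1 = 25 (mod 529)
  r_2 = 4786 (mod 12167)
Final: r_2 = 4786, and one checks f(r_2) ≡ 0 mod 23^3.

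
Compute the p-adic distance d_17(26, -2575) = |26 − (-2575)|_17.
d_17(26, -2575) = 1/289

Step 1 — x − y = 26 − (-2575) = 2601. Step 2 — v_17(2601) = 2 (factor: 2601 = (17^2 · 9); the sign does not affect v_p). Step 3 — |x − y|_17 = 17^{-2} = 1/289.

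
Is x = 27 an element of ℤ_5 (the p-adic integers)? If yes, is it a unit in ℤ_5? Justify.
x ∈ ℤ_5^× (unit); v_5(x) = 0

ℤ_5 = {x ∈ ℚ_5 : v_5(x) ≥ 0} and ℤ_5^× = {x ∈ ℤ_5 : v_5(x) = 0}. Here v_5(27) = v_5(num) − v_5(den) = 0; compare against these criteria.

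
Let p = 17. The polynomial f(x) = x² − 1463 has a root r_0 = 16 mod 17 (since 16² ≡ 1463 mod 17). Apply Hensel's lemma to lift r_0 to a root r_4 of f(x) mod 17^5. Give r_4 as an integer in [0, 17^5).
r_4 = 313122 (mod 1419857)

Hensel's recurrence: r_{i+1} = r_i − f(r_i)·(f′(r_i))^{-1} mod 17^{i+2}, with f′(x) = 2x. Iterate:
  r_0 = 16 (mod 17)
  r_1 = 135 (mod 289)
  r_2 = 3603 (mod 4913)
  r_3 = 62559 (mod 83521)
  r_4 = 313122 (mod 1419857)
Final: r_4 = 313122, and one checks f(r_4) ≡ 0 mod 17^5.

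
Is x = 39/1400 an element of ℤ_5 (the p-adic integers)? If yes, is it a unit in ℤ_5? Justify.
x ∉ ℤ_5 (v_5(x) = -2 < 0)

ℤ_5 = {x ∈ ℚ_5 : v_5(x) ≥ 0} and ℤ_5^× = {x ∈ ℤ_5 : v_5(x) = 0}. Here v_5(39/1400) = v_5(num) − v_5(den) = -2; compare against these criteria.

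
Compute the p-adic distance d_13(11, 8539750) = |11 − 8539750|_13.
d_13(11, 8539750) = 1/371293

Step 1 — x − y = 11 − 8539750 = -8539739. Step 2 — v_13(-8539739) = 5 (factor: -8539739 = −(13^5 · 23); the sign does not affect v_p). Step 3 — |x − y|_13 = 13^{-5} = 1/371293.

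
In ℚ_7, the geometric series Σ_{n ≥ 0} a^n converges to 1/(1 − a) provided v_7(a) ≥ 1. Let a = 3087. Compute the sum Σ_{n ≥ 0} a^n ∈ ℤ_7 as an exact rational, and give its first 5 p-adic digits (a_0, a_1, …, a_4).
Σ a^n = 1/(1 − a) = -1/3086;  first 5 digits = (1, 0, 0, 2, 1)

v_7(a) = 3 ≥ 1, so the series converges in ℤ_7 to 1/(1 − a) = 1/(1 − 3087) = -1/3086. Expand this rational in ℤ_7: compute digits iteratively via d_i = x_i mod 7, x_{i+1} = (x_i − d_i)/7. The first 5 digits are (1, 0, 0, 2, 1).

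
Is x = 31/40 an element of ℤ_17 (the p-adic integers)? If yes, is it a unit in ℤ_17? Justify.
x ∈ ℤ_17^× (unit); v_17(x) = 0

ℤ_17 = {x ∈ ℚ_17 : v_17(x) ≥ 0} and ℤ_17^× = {x ∈ ℤ_17 : v_17(x) = 0}. Here v_17(31/40) = v_17(num) − v_17(den) = 0; compare against these criteria.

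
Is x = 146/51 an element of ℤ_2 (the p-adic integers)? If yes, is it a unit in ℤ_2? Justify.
x ∈ ℤ_2 but not a unit; v_2(x) = 1 > 0

ℤ_2 = {x ∈ ℚ_2 : v_2(x) ≥ 0} and ℤ_2^× = {x ∈ ℤ_2 : v_2(x) = 0}. Here v_2(146/51) = v_2(num) − v_2(den) = 1; compare against these criteria.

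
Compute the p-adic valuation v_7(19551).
v_7(19551) = 3

v_7(n) is the largest exponent k such that 7^k divides n. Factor out: 19551 = 7^3 · 57. (Sign doesn't affect v_p.) So v_7(19551) = 3.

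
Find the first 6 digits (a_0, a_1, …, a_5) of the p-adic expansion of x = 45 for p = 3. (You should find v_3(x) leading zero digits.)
(a_0, …, a_5) = (0, 0, 2, 1, 0, 0)

v_3(45) = 2, so a_0 = ... = a_1 = 0. Factor out: x = 3^2 · u with u = 5 a unit in ℤ_3. Expand u iteratively via a_{v+i} = u_i mod 3, u_{i+1} = (u_i − a_{v+i})/3:
  u_0 = 5;  a_2 = 2;  u_1 = (u_0 − 2)/3 = 1
  u_1 = 1;  a_3 = 1;  u_2 = (u_1 − 1)/3 = 0
  u_2 = 0;  a_4 = 0;  u_3 = (u_2 − 0)/3 = 0
  u_3 = 0;  a_5 = 0;  u_4 = (u_3 − 0)/3 = 0
Digits: (0, 0, 2, 1, 0, 0).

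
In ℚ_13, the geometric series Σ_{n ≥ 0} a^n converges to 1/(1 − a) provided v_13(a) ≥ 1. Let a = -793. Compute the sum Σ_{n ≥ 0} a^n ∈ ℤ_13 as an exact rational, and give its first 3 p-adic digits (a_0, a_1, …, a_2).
Σ a^n = 1/(1 − a) = 1/794;  first 3 digits = (1, 4, 11)

v_13(a) = 1 ≥ 1, so the series converges in ℤ_13 to 1/(1 − a) = 1/(1 − (-793)) = 1/794. Expand this rational in ℤ_13: compute digits iteratively via d_i = x_i mod 13, x_{i+1} = (x_i − d_i)/13. The first 3 digits are (1, 4, 11).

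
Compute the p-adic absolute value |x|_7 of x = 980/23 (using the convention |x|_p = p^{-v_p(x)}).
|980/23|_7 = 1/49

Step 1 — compute v_7(x) by factoring powers of 7 out of the numerator and denominator: v_7(980/23) = 2. Step 2 — apply |x|_p = p^{-v_p(x)} = 7^{-2} = 1/49.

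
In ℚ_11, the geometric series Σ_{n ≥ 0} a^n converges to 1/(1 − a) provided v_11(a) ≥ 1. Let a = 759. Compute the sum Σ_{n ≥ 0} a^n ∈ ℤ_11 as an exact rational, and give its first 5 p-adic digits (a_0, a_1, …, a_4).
Σ a^n = 1/(1 − a) = -1/758;  first 5 digits = (1, 3, 4, 9, 9)

v_11(a) = 1 ≥ 1, so the series converges in ℤ_11 to 1/(1 − a) = 1/(1 − 759) = -1/758. Expand this rational in ℤ_11: compute digits iteratively via d_i = x_i mod 11, x_{i+1} = (x_i − d_i)/11. The first 5 digits are (1, 3, 4, 9, 9).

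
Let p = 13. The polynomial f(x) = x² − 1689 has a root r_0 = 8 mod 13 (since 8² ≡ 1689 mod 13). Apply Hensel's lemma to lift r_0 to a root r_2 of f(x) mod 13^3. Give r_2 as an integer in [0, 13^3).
r_2 = 1789 (mod 2197)

Hensel's recurrence: r_{i+1} = r_i − f(r_i)·(f′(r_i))^{-1} mod 13^{i+2}, with f′(x) = 2x. Iterate:
  r_0 = 8 (mod 13)
  r_1 = 99 (mod 169)
  r_2 = 1789 (mod 2197)
Final: r_2 = 1789, and one checks f(r_2) ≡ 0 mod 13^3.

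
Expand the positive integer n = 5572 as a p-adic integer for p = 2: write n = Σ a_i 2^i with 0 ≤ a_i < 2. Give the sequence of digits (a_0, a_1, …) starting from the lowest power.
(a_0, a_1, …) = (0, 0, 1, 0, 0, 0, 1, 1, 1, 0, 1, 0, 1)

Repeated division by 2 gives the digits low-to-high: 5572 = 1·2^2 + 1·2^6 + 1·2^7 + 1·2^8 + 1·2^10 + 1·2^12. Digit sequence: (0, 0, 1, 0, 0, 0, 1, 1, 1, 0, 1, 0, 1).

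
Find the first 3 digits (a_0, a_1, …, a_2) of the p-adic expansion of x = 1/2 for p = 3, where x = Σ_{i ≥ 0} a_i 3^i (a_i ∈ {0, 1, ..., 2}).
(a_0, …, a_2) = (2, 1, 1)

v_3(1/2) = 0 (numerator and denominator both coprime to 3), so x ∈ ℤ_3^×. Compute digits iteratively via a_i = x_i mod 3, x_{i+1} = (x_i − a_i)/3, with x_0 = x:
  x_0 = 1/2;  a_0 = 2;  x_1 = (x_0 − 2)/3 = -1/2
  x_1 = -1/2;  a_1 = 1;  x_2 = (x_1 − 1)/3 = -1/2
  x_2 = -1/2;  a_2 = 1;  x_3 = (x_2 − 1)/3 = -1/2
Digits: (2, 1, 1).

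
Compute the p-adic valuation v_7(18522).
v_7(18522) = 3

v_7(n) is the largest exponent k such that 7^k divides n. Factor out: 18522 = 7^3 · 54. (Sign doesn't affect v_p.) So v_7(18522) = 3.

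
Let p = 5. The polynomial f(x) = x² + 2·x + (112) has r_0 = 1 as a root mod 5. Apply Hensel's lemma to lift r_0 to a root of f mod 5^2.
r_1 = 16 (mod 25)

Hensel: r_{i+1} = r_i − f(r_i)·(f′(r_i))^{-1} mod 5^{i+2}, f′(x) = 2x + 2. Iterate:
  r_0 = 1 (mod 5)
  r_1 = 16 (mod 25)
Final: r = 16 satisfies f(r) ≡ 0 mod 5^2.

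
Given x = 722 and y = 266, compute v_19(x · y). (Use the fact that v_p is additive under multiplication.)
v_19(192052) = 3

v_p(x) = 2 (factor: 722 = 19^2 · 2); v_p(y) = 1 (factor: 266 = 19^1 · 14). Additivity: v_p(xy) = v_p(x) + v_p(y) = 2 + 1 = 3. (Direct check: xy = 192052 = 19^3 · (28).)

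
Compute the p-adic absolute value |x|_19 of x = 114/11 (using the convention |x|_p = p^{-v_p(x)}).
|114/11|_19 = 1/19

Step 1 — compute v_19(x) by factoring powers of 19 out of the numerator and denominator: v_19(114/11) = 1. Step 2 — apply |x|_p = p^{-v_p(x)} = 19^{-1} = 1/19.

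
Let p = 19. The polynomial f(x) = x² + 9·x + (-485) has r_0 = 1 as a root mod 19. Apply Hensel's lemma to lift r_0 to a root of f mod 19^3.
r_2 = 5131 (mod 6859)

Hensel: r_{i+1} = r_i − f(r_i)·(f′(r_i))^{-1} mod 19^{i+2}, f′(x) = 2x + 9. Iterate:
  r_0 = 1 (mod 19)
  r_1 = 77 (mod 361)
  r_2 = 5131 (mod 6859)
Final: r = 5131 satisfies f(r) ≡ 0 mod 19^3.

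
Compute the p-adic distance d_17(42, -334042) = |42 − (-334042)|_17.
d_17(42, -334042) = 1/83521

Step 1 — x − y = 42 − (-334042) = 334084. Step 2 — v_17(334084) = 4 (factor: 334084 = (17^4 · 4); the sign does not affect v_p). Step 3 — |x − y|_17 = 17^{-4} = 1/83521.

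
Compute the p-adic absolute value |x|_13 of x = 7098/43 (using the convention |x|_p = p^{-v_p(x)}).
|7098/43|_13 = 1/169

Step 1 — compute v_13(x) by factoring powers of 13 out of the numerator and denominator: v_13(7098/43) = 2. Step 2 — apply |x|_p = p^{-v_p(x)} = 13^{-2} = 1/169.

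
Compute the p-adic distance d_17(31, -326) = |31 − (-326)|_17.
d_17(31, -326) = 1/17

Step 1 — x − y = 31 − (-326) = 357. Step 2 — v_17(357) = 1 (factor: 357 = (17^1 · 21); the sign does not affect v_p). Step 3 — |x − y|_17 = 17^{-1} = 1/17.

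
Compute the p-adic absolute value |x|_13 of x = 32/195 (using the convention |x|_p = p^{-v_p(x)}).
|32/195|_13 = 13

Step 1 — compute v_13(x) by factoring powers of 13 out of the numerator and denominator: v_13(32/195) = -1. Step 2 — apply |x|_p = p^{-v_p(x)} = 13^{1} = 13.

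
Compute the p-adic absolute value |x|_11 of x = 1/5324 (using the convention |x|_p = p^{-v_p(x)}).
|1/5324|_11 = 1331

Step 1 — compute v_11(x) by factoring powers of 11 out of the numerator and denominator: v_11(1/5324) = -3. Step 2 — apply |x|_p = p^{-v_p(x)} = 11^{3} = 1331.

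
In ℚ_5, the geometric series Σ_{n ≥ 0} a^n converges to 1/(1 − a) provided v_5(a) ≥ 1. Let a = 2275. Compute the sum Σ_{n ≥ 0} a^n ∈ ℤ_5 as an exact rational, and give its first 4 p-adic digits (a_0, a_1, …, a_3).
Σ a^n = 1/(1 − a) = -1/2274;  first 4 digits = (1, 0, 1, 3)

v_5(a) = 2 ≥ 1, so the series converges in ℤ_5 to 1/(1 − a) = 1/(1 − 2275) = -1/2274. Expand this rational in ℤ_5: compute digits iteratively via d_i = x_i mod 5, x_{i+1} = (x_i − d_i)/5. The first 4 digits are (1, 0, 1, 3).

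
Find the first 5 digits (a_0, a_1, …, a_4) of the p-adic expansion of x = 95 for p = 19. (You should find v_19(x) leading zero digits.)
(a_0, …, a_4) = (0, 5, 0, 0, 0)

v_19(95) = 1, so a_0 = ... = a_0 = 0. Factor out: x = 19^1 · u with u = 5 a unit in ℤ_19. Expand u iteratively via a_{v+i} = u_i mod 19, u_{i+1} = (u_i − a_{v+i})/19:
  u_0 = 5;  a_1 = 5;  u_1 = (u_0 − 5)/19 = 0
  u_1 = 0;  a_2 = 0;  u_2 = (u_1 − 0)/19 = 0
  u_2 = 0;  a_3 = 0;  u_3 = (u_2 − 0)/19 = 0
  u_3 = 0;  a_4 = 0;  u_4 = (u_3 − 0)/19 = 0
Digits: (0, 5, 0, 0, 0).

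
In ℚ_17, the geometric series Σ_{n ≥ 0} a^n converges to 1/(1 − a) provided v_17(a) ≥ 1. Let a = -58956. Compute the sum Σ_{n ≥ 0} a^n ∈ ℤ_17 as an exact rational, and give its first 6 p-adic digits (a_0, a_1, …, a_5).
Σ a^n = 1/(1 − a) = 1/58957;  first 6 digits = (1, 0, 0, 5, 16, 16)

v_17(a) = 3 ≥ 1, so the series converges in ℤ_17 to 1/(1 − a) = 1/(1 − (-58956)) = 1/58957. Expand this rational in ℤ_17: compute digits iteratively via d_i = x_i mod 17, x_{i+1} = (x_i − d_i)/17. The first 6 digits are (1, 0, 0, 5, 16, 16).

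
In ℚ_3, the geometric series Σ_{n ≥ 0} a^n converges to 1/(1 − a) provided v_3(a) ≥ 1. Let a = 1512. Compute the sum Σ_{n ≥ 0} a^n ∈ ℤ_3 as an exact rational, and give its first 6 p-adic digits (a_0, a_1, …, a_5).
Σ a^n = 1/(1 − a) = -1/1511;  first 6 digits = (1, 0, 0, 2, 0, 0)

v_3(a) = 3 ≥ 1, so the series converges in ℤ_3 to 1/(1 − a) = 1/(1 − 1512) = -1/1511. Expand this rational in ℤ_3: compute digits iteratively via d_i = x_i mod 3, x_{i+1} = (x_i − d_i)/3. The first 6 digits are (1, 0, 0, 2, 0, 0).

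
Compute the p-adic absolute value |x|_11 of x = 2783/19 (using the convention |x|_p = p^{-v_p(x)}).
|2783/19|_11 = 1/121

Step 1 — compute v_11(x) by factoring powers of 11 out of the numerator and denominator: v_11(2783/19) = 2. Step 2 — apply |x|_p = p^{-v_p(x)} = 11^{-2} = 1/121.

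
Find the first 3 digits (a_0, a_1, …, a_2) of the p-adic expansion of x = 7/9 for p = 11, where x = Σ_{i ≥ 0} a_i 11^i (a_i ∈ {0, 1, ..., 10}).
(a_0, …, a_2) = (2, 6, 8)

v_11(7/9) = 0 (numerator and denominator both coprime to 11), so x ∈ ℤ_11^×. Compute digits iteratively via a_i = x_i mod 11, x_{i+1} = (x_i − a_i)/11, with x_0 = x:
  x_0 = 7/9;  a_0 = 2;  x_1 = (x_0 − 2)/11 = -1/9
  x_1 = -1/9;  a_1 = 6;  x_2 = (x_1 − 6)/11 = -5/9
  x_2 = -5/9;  a_2 = 8;  x_3 = (x_2 − 8)/11 = -7/9
Digits: (2, 6, 8).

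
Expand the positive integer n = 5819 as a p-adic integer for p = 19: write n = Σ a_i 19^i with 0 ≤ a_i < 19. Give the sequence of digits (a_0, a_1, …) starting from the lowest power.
(a_0, a_1, …) = (5, 2, 16)

Repeated division by 19 gives the digits low-to-high: 5819 = 5 + 2·19^1 + 16·19^2. Digit sequence: (5, 2, 16).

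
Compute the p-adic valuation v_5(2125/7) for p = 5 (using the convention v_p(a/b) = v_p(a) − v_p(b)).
v_5(2125/7) = 3

Factor powers of 5 from the numerator and denominator of the reduced fraction: 2125 = 5^3 · 17 and 7 = 5^0 · 7. Apply v_p(a/b) = v_p(a) − v_p(b): v_5(2125/7) = 3 − 0 = 3.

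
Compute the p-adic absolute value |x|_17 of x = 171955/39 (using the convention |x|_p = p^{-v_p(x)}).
|171955/39|_17 = 1/4913

Step 1 — compute v_17(x) by factoring powers of 17 out of the numerator and denominator: v_17(171955/39) = 3. Step 2 — apply |x|_p = p^{-v_p(x)} = 17^{-3} = 1/4913.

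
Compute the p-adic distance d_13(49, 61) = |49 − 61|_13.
d_13(49, 61) = 1

Step 1 — x − y = 49 − 61 = -12. Step 2 — v_13(-12) = 0 (factor: -12 = −(13^0 · 12); the sign does not affect v_p). Step 3 — |x − y|_13 = 13^{0} = 1.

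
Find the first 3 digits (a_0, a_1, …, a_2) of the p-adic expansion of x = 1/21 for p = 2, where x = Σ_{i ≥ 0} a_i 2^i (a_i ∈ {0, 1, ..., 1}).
(a_0, …, a_2) = (1, 0, 1)

v_2(1/21) = 0 (numerator and denominator both coprime to 2), so x ∈ ℤ_2^×. Compute digits iteratively via a_i = x_i mod 2, x_{i+1} = (x_i − a_i)/2, with x_0 = x:
  x_0 = 1/21;  a_0 = 1;  x_1 = (x_0 − 1)/2 = -10/21
  x_1 = -10/21;  a_1 = 0;  x_2 = (x_1 − 0)/2 = -5/21
  x_2 = -5/21;  a_2 = 1;  x_3 = (x_2 − 1)/2 = -13/21
Digits: (1, 0, 1).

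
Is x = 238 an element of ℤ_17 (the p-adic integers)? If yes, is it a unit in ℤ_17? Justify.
x ∈ ℤ_17 but not a unit; v_17(x) = 1 > 0

ℤ_17 = {x ∈ ℚ_17 : v_17(x) ≥ 0} and ℤ_17^× = {x ∈ ℤ_17 : v_17(x) = 0}. Here v_17(238) = v_17(num) − v_17(den) = 1; compare against these criteria.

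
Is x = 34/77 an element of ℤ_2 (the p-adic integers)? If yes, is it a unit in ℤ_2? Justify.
x ∈ ℤ_2 but not a unit; v_2(x) = 1 > 0

ℤ_2 = {x ∈ ℚ_2 : v_2(x) ≥ 0} and ℤ_2^× = {x ∈ ℤ_2 : v_2(x) = 0}. Here v_2(34/77) = v_2(num) − v_2(den) = 1; compare against these criteria.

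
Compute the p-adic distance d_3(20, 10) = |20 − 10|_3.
d_3(20, 10) = 1

Step 1 — x − y = 20 − 10 = 10. Step 2 — v_3(10) = 0 (factor: 10 = (3^0 · 10); the sign does not affect v_p). Step 3 — |x − y|_3 = 3^{0} = 1.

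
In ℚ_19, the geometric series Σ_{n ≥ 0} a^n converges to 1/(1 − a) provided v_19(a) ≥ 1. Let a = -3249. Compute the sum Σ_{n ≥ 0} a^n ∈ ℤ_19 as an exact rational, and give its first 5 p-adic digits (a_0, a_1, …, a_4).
Σ a^n = 1/(1 − a) = 1/3250;  first 5 digits = (1, 0, 10, 18, 4)

v_19(a) = 2 ≥ 1, so the series converges in ℤ_19 to 1/(1 − a) = 1/(1 − (-3249)) = 1/3250. Expand this rational in ℤ_19: compute digits iteratively via d_i = x_i mod 19, x_{i+1} = (x_i − d_i)/19. The first 5 digits are (1, 0, 10, 18, 4).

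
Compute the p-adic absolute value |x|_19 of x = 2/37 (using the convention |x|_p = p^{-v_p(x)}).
|2/37|_19 = 1

Step 1 — compute v_19(x) by factoring powers of 19 out of the numerator and denominator: v_19(2/37) = 0. Step 2 — apply |x|_p = p^{-v_p(x)} = 19^{0} = 1.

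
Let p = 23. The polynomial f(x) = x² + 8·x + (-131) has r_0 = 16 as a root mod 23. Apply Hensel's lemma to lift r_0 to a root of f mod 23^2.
r_1 = 499 (mod 529)

Hensel: r_{i+1} = r_i − f(r_i)·(f′(r_i))^{-1} mod 23^{i+2}, f′(x) = 2x + 8. Iterate:
  r_0 = 16 (mod 23)
  r_1 = 499 (mod 529)
Final: r = 499 satisfies f(r) ≡ 0 mod 23^2.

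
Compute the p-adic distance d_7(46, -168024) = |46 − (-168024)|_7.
d_7(46, -168024) = 1/16807

Step 1 — x − y = 46 − (-168024) = 168070. Step 2 — v_7(168070) = 5 (factor: 168070 = (7^5 · 10); the sign does not affect v_p). Step 3 — |x − y|_7 = 7^{-5} = 1/16807.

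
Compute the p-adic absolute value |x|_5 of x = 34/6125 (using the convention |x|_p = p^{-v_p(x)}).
|34/6125|_5 = 125

Step 1 — compute v_5(x) by factoring powers of 5 out of the numerator and denominator: v_5(34/6125) = -3. Step 2 — apply |x|_p = p^{-v_p(x)} = 5^{3} = 125.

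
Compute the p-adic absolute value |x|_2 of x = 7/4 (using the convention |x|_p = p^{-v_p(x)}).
|7/4|_2 = 4

Step 1 — compute v_2(x) by factoring powers of 2 out of the numerator and denominator: v_2(7/4) = -2. Step 2 — apply |x|_p = p^{-v_p(x)} = 2^{2} = 4.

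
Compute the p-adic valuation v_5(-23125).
v_5(-23125) = 4

v_5(n) is the largest exponent k such that 5^k divides n. Factor out: -23125 = -5^4 · 37. (Sign doesn't affect v_p.) So v_5(-23125) = 4.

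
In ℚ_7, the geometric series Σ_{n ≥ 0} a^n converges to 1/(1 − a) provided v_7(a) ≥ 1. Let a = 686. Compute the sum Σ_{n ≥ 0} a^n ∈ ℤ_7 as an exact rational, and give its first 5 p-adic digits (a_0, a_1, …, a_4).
Σ a^n = 1/(1 − a) = -1/685;  first 5 digits = (1, 0, 0, 2, 0)

v_7(a) = 3 ≥ 1, so the series converges in ℤ_7 to 1/(1 − a) = 1/(1 − 686) = -1/685. Expand this rational in ℤ_7: compute digits iteratively via d_i = x_i mod 7, x_{i+1} = (x_i − d_i)/7. The first 5 digits are (1, 0, 0, 2, 0).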